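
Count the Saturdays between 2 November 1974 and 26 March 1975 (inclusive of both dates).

2 November 1974 is a Saturday.
The range spans 145 days (inclusive of both endpoints).
145 = 7 × 20 + 5, so there are 20 full weeks plus 5 extra days.
Each full week contributes one Saturday: 20 so far.
The 5 extra days are Saturday, Sunday, Monday, Tuesday, Wednesday — 1 of them qualifies.
Total: 20 + 1 = 21.

21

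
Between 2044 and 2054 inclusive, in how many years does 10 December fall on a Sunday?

2

Day of week of December 10 in each year:
2044: Sat, 2045: Sun ✓, 2046: Mon, 2047: Tue, 2048: Thu, 2049: Fri, 2050: Sat, 2051: Sun ✓, 2052: Tue, 2053: Wed, 2054: Thu
Sundays: 2045, 2051.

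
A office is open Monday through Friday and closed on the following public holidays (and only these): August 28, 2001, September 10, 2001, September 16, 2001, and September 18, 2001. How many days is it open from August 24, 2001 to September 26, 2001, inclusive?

21

August 24, 2001 is a Friday.
From August 24, 2001 to September 26, 2001 is 34 days inclusive.
34 = 7 × 4 + 6, so there are 4 full weeks plus 6 extra days.
Each full week contributes 5 weekdays (Mon–Fri): 4 × 5 = 20.
The 6 extra days are Fri, Sat, Sun, Mon, Tue, Wed — 4 of them qualify.
Total: 20 + 4 = 24.
Holidays: August 28, 2001 (Tue); September 10, 2001 (Mon); September 16, 2001 (Sun); September 18, 2001 (Tue).
3 of the 4 holidays fall on weekdays; the rest are weekends and were already excluded.
Business days: 24 − 3 = 21.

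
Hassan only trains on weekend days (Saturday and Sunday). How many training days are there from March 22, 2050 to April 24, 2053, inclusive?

322

March 22, 2050 is a Tuesday.
That's 1130 days from start to end, counting both.
1130 = 7 × 161 + 3, so there are 161 full weeks plus 3 extra days.
Each full week contributes 2 weekend days (Sat, Sun): 161 × 2 = 322.
The 3 extra days are Tue, Wed, Thu — none qualify.
Total: 322 + 0 = 322.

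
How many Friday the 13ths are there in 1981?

3

The 13th falls on a Friday when the month's 13th has weekday Fri.
Jan 13 is Tue; Feb 13 is Fri ✓; Mar 13 is Fri ✓; Apr 13 is Mon; May 13 is Wed; Jun 13 is Sat; Jul 13 is Mon; Aug 13 is Thu; Sep 13 is Sun; Oct 13 is Tue; Nov 13 is Fri ✓; Dec 13 is Sun.
Friday the 13ths: Feb, Mar, Nov.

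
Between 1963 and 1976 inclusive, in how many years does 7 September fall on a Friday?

Day of week of September 7 in each year:
1963: Sat, 1964: Mon, 1965: Tue, 1966: Wed, 1967: Thu, 1968: Sat, 1969: Sun, 1970: Mon, 1971: Tue, 1972: Thu, 1973: Fri ✓, 1974: Sat, 1975: Sun, 1976: Tue
Fridays: 1973.

1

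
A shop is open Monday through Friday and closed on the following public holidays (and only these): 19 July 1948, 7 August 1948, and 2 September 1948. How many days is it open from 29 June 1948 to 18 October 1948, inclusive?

78

29 June 1948 is a Tuesday.
That's 112 days from start to end, counting both.
112 = 7 × 16, so the span is exactly 16 full weeks.
Each full week contributes 5 weekdays (Mon–Fri): 16 × 5 = 80.
Total: 80.
Holidays: 19 July 1948 (Mon); 7 August 1948 (Sat); 2 September 1948 (Thu).
2 of the 3 holidays fall on weekdays; the rest are weekends and were already excluded.
Business days: 80 − 2 = 78.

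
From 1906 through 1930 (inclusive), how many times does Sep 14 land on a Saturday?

4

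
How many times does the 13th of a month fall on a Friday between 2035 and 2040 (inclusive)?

11

Friday-the-13ths by year:
2035: Apr, Jul
2036: Jun
2037: Feb, Mar, Nov
2038: Aug
2039: May
2040: Jan, Apr, Jul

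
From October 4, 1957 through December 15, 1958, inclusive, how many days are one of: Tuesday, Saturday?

125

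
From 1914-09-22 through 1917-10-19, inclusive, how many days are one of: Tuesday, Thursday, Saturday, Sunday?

642

1914-09-22 is a Tuesday.
That's 1124 days from start to end, counting both.
1124 = 7 × 160 + 4, so there are 160 full weeks plus 4 extra days.
Each full week contributes 4 days from the set (Tue, Thu, Sat, Sun): 160 × 4 = 640.
The 4 extra days are Tuesday, Wednesday, Thursday, Friday — 2 of them qualify.
Total: 640 + 2 = 642.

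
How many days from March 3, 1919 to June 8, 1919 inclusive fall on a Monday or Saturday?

March 3, 1919 is a Monday.
From March 3, 1919 to June 8, 1919 is 98 days inclusive.
98 = 7 × 14, so the span is exactly 14 full weeks.
Each full week contributes 2 days from the set (Mon, Sat): 14 × 2 = 28.
Total: 28.

28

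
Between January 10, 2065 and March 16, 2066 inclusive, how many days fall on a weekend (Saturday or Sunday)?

January 10, 2065 is a Saturday.
That's 431 days from start to end, counting both.
431 = 7 × 61 + 4, so there are 61 full weeks plus 4 extra days.
Each full week contributes 2 weekend days (Sat, Sun): 61 × 2 = 122.
The 4 extra days are Saturday, Sunday, Monday, Tuesday — 2 of them qualify.
Total: 122 + 2 = 124.

124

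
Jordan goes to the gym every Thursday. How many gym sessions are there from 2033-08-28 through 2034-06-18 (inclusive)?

2033-08-28 is a Sunday.
From 2033-08-28 to 2034-06-18 is 295 days inclusive.
295 = 7 × 42 + 1, so there are 42 full weeks plus 1 extra day.
Each full week contributes one Thursday: 42 so far.
The 1 extra day is Sunday — none qualify.
Total: 42 + 0 = 42.

42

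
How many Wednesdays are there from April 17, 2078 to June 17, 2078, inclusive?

April 17, 2078 is a Sunday.
That's 62 days from start to end, counting both.
62 = 7 × 8 + 6, so there are 8 full weeks plus 6 extra days.
Each full week contributes one Wednesday: 8 so far.
The 6 extra days are Sun, Mon, Tue, Wed, Thu, Fri — 1 of them qualifies.
Total: 8 + 1 = 9.

9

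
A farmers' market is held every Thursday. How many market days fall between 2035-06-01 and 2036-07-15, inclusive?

58 Thursdays

2035-06-01 is a Friday.
That's 411 days from start to end, counting both.
411 = 7 × 58 + 5, so there are 58 full weeks plus 5 extra days.
Each full week contributes one Thursday: 58 so far.
The 5 extra days are Friday, Saturday, Sunday, Monday, Tuesday — none qualify.
Total: 58 + 0 = 58.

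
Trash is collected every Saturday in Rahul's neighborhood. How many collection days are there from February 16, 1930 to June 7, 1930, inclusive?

16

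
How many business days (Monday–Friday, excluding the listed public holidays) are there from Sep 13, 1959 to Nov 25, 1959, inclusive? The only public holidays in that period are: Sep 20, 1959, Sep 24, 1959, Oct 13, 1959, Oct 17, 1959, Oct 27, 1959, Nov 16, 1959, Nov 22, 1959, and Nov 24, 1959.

48 business days

Sep 13, 1959 is a Sunday.
That's 74 days from start to end, counting both.
74 = 7 × 10 + 4, so there are 10 full weeks plus 4 extra days.
Each full week contributes 5 weekdays (Mon–Fri): 10 × 5 = 50.
The 4 extra days are Sunday, Monday, Tuesday, Wednesday — 3 of them qualify.
Total: 50 + 3 = 53.
Holidays: Sep 20, 1959 (Sun); Sep 24, 1959 (Thu); Oct 13, 1959 (Tue); Oct 17, 1959 (Sat); Oct 27, 1959 (Tue); Nov 16, 1959 (Mon); Nov 22, 1959 (Sun); Nov 24, 1959 (Tue).
5 of the 8 holidays fall on weekdays; the rest are weekends and were already excluded.
Business days: 53 − 5 = 48.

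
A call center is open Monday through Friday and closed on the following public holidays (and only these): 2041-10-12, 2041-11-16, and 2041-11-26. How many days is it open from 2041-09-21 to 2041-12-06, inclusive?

54 working days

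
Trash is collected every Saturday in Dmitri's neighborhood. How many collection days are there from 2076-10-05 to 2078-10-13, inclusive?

105

2076-10-05 is a Monday.
The range spans 739 days (inclusive of both endpoints).
739 = 7 × 105 + 4, so there are 105 full weeks plus 4 extra days.
Each full week contributes one Saturday: 105 so far.
The 4 extra days are Monday, Tuesday, Wednesday, Thursday — none qualify.
Total: 105 + 0 = 105.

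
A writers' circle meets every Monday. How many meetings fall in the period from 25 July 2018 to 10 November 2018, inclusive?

15

25 July 2018 is a Wednesday.
From 25 July 2018 to 10 November 2018 is 109 days inclusive.
109 = 7 × 15 + 4, so there are 15 full weeks plus 4 extra days.
Each full week contributes one Monday: 15 so far.
The 4 extra days are Wed, Thu, Fri, Sat — none qualify.
Total: 15 + 0 = 15.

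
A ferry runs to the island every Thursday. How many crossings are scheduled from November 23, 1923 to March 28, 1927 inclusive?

November 23, 1923 is a Friday.
The range spans 1222 days (inclusive of both endpoints).
1222 = 7 × 174 + 4, so there are 174 full weeks plus 4 extra days.
Each full week contributes one Thursday: 174 so far.
The 4 extra days are Friday, Saturday, Sunday, Monday — none qualify.
Total: 174 + 0 = 174.

174 Thursdays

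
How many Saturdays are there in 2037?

1 January 2037 is a Thursday.
The range spans 365 days (inclusive of both endpoints).
365 = 7 × 52 + 1, so there are 52 full weeks plus 1 extra day.
Each full week contributes one Saturday: 52 so far.
The 1 extra day is Thursday — none qualify.
Total: 52 + 0 = 52.

52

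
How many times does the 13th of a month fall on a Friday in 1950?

2

The 13th falls on a Friday when the month's 13th has weekday Fri.
Jan 13 is Fri ✓; Feb 13 is Mon; Mar 13 is Mon; Apr 13 is Thu; May 13 is Sat; Jun 13 is Tue; Jul 13 is Thu; Aug 13 is Sun; Sep 13 is Wed; Oct 13 is Fri ✓; Nov 13 is Mon; Dec 13 is Wed.
Friday the 13ths: Jan, Oct.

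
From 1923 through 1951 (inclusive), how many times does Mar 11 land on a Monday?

4

Day of week of March 11 in each year:
1923: Sun, 1924: Tue, 1925: Wed, 1926: Thu, 1927: Fri, 1928: Sun, 1929: Mon ✓, 1930: Tue, 1931: Wed, 1932: Fri, 1933: Sat, 1934: Sun, 1935: Mon ✓, 1936: Wed, 1937: Thu, 1938: Fri, 1939: Sat, 1940: Mon ✓, 1941: Tue, 1942: Wed, 1943: Thu, 1944: Sat, 1945: Sun, 1946: Mon ✓, 1947: Tue, 1948: Thu, 1949: Fri, 1950: Sat, 1951: Sun
Mondays: 1929, 1935, 1940, 1946.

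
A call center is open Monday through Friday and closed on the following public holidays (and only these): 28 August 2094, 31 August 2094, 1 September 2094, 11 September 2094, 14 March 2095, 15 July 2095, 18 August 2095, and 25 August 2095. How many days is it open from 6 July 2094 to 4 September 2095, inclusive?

298 working days

6 July 2094 is a Tuesday.
The range spans 426 days (inclusive of both endpoints).
426 = 7 × 60 + 6, so there are 60 full weeks plus 6 extra days.
Each full week contributes 5 weekdays (Mon–Fri): 60 × 5 = 300.
The 6 extra days are Tue, Wed, Thu, Fri, Sat, Sun — 4 of them qualify.
Total: 300 + 4 = 304.
Holidays: 28 August 2094 (Sat); 31 August 2094 (Tue); 1 September 2094 (Wed); 11 September 2094 (Sat); 14 March 2095 (Mon); 15 July 2095 (Fri); 18 August 2095 (Thu); 25 August 2095 (Thu).
6 of the 8 holidays fall on weekdays; the rest are weekends and were already excluded.
Business days: 304 − 6 = 298.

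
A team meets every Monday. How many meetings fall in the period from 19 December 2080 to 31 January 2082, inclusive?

58

19 December 2080 is a Thursday.
From 19 December 2080 to 31 January 2082 is 409 days inclusive.
409 = 7 × 58 + 3, so there are 58 full weeks plus 3 extra days.
Each full week contributes one Monday: 58 so far.
The 3 extra days are Thursday, Friday, Saturday — none qualify.
Total: 58 + 0 = 58.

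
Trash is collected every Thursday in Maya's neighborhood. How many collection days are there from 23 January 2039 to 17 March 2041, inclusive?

23 January 2039 is a Sunday.
From 23 January 2039 to 17 March 2041 is 785 days inclusive.
785 = 7 × 112 + 1, so there are 112 full weeks plus 1 extra day.
Each full week contributes one Thursday: 112 so far.
The 1 extra day is Sun — none qualify.
Total: 112 + 0 = 112.

112 Thursdays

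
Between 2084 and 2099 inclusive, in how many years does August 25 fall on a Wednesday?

Day of week of August 25 in each year:
2084: Fri, 2085: Sat, 2086: Sun, 2087: Mon, 2088: Wed ✓, 2089: Thu, 2090: Fri, 2091: Sat, 2092: Mon, 2093: Tue, 2094: Wed ✓, 2095: Thu, 2096: Sat, 2097: Sun, 2098: Mon, 2099: Tue
Wednesdays: 2088, 2094.

2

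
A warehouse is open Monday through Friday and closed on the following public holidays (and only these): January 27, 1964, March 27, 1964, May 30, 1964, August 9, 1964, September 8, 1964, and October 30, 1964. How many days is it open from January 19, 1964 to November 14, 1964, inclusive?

211 working days

January 19, 1964 is a Sunday.
The range spans 301 days (inclusive of both endpoints).
301 = 7 × 43, so the span is exactly 43 full weeks.
Each full week contributes 5 weekdays (Mon–Fri): 43 × 5 = 215.
Total: 215.
Holidays: January 27, 1964 (Mon); March 27, 1964 (Fri); May 30, 1964 (Sat); August 9, 1964 (Sun); September 8, 1964 (Tue); October 30, 1964 (Fri).
4 of the 6 holidays fall on weekdays; the rest are weekends and were already excluded.
Business days: 215 − 4 = 211.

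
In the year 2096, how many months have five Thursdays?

4

A month has five Thursdays exactly when Thursday falls within its first (length − 28) days.
Jan: 31 days, starts Sun → 5 of Sun, Mon, Tue
Feb: 29 days, starts Wed → 5 of Wed
Mar: 31 days, starts Thu → 5 of Thu, Fri, Sat ✓
Apr: 30 days, starts Sun → 5 of Sun, Mon
May: 31 days, starts Tue → 5 of Tue, Wed, Thu ✓
Jun: 30 days, starts Fri → 5 of Fri, Sat
Jul: 31 days, starts Sun → 5 of Sun, Mon, Tue
Aug: 31 days, starts Wed → 5 of Wed, Thu, Fri ✓
Sep: 30 days, starts Sat → 5 of Sat, Sun
Oct: 31 days, starts Mon → 5 of Mon, Tue, Wed
Nov: 30 days, starts Thu → 5 of Thu, Fri ✓
Dec: 31 days, starts Sat → 5 of Sat, Sun, Mon
Months with five Thursdays: Mar, May, Aug, Nov.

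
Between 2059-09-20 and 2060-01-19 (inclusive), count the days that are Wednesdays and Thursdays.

34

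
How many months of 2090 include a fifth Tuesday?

A month has five Tuesdays exactly when Tuesday falls within its first (length − 28) days.
Jan: 31 days, starts Sun → 5 of Sun, Mon, Tue ✓
Feb: 28 days, starts Wed → 5 of (none)
Mar: 31 days, starts Wed → 5 of Wed, Thu, Fri
Apr: 30 days, starts Sat → 5 of Sat, Sun
May: 31 days, starts Mon → 5 of Mon, Tue, Wed ✓
Jun: 30 days, starts Thu → 5 of Thu, Fri
Jul: 31 days, starts Sat → 5 of Sat, Sun, Mon
Aug: 31 days, starts Tue → 5 of Tue, Wed, Thu ✓
Sep: 30 days, starts Fri → 5 of Fri, Sat
Oct: 31 days, starts Sun → 5 of Sun, Mon, Tue ✓
Nov: 30 days, starts Wed → 5 of Wed, Thu
Dec: 31 days, starts Fri → 5 of Fri, Sat, Sun
Months with five Tuesdays: Jan, May, Aug, Oct.

4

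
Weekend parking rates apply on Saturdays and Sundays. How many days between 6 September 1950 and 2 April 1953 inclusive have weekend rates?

268

6 September 1950 is a Wednesday.
The range spans 940 days (inclusive of both endpoints).
940 = 7 × 134 + 2, so there are 134 full weeks plus 2 extra days.
Each full week contributes 2 weekend days (Sat, Sun): 134 × 2 = 268.
The 2 extra days are Wed, Thu — none qualify.
Total: 268 + 0 = 268.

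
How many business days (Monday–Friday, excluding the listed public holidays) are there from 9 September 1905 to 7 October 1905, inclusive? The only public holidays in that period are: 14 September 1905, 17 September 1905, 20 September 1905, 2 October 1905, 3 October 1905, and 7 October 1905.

9 September 1905 is a Saturday.
The range spans 29 days (inclusive of both endpoints).
29 = 7 × 4 + 1, so there are 4 full weeks plus 1 extra day.
Each full week contributes 5 weekdays (Mon–Fri): 4 × 5 = 20.
The 1 extra day is Sat — none qualify.
Total: 20 + 0 = 20.
Holidays: 14 September 1905 (Thu); 17 September 1905 (Sun); 20 September 1905 (Wed); 2 October 1905 (Mon); 3 October 1905 (Tue); 7 October 1905 (Sat).
4 of the 6 holidays fall on weekdays; the rest are weekends and were already excluded.
Business days: 20 − 4 = 16.

16 business days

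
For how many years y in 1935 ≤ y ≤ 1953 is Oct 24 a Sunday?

3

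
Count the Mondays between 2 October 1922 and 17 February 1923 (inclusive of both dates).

20

2 October 1922 is a Monday.
That's 139 days from start to end, counting both.
139 = 7 × 19 + 6, so there are 19 full weeks plus 6 extra days.
Each full week contributes one Monday: 19 so far.
The 6 extra days are Monday, Tuesday, Wednesday, Thursday, Friday, Saturday — 1 of them qualifies.
Total: 19 + 1 = 20.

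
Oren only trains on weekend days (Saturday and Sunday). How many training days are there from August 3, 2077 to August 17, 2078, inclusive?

August 3, 2077 is a Tuesday.
That's 380 days from start to end, counting both.
380 = 7 × 54 + 2, so there are 54 full weeks plus 2 extra days.
Each full week contributes 2 weekend days (Sat, Sun): 54 × 2 = 108.
The 2 extra days are Tuesday, Wednesday — none qualify.
Total: 108 + 0 = 108.

108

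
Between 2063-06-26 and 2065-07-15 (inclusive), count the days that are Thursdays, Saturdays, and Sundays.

321

2063-06-26 is a Tuesday.
The range spans 751 days (inclusive of both endpoints).
751 = 7 × 107 + 2, so there are 107 full weeks plus 2 extra days.
Each full week contributes 3 days from the set (Thu, Sat, Sun): 107 × 3 = 321.
The 2 extra days are Tuesday, Wednesday — none qualify.
Total: 321 + 0 = 321.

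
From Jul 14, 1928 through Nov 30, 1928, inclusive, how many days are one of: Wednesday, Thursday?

Jul 14, 1928 is a Saturday.
That's 140 days from start to end, counting both.
140 = 7 × 20, so the span is exactly 20 full weeks.
Each full week contributes 2 days from the set (Wed, Thu): 20 × 2 = 40.
Total: 40.

40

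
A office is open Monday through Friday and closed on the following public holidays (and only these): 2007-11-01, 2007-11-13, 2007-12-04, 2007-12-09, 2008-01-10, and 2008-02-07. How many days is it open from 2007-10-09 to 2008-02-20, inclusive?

2007-10-09 is a Tuesday.
The range spans 135 days (inclusive of both endpoints).
135 = 7 × 19 + 2, so there are 19 full weeks plus 2 extra days.
Each full week contributes 5 weekdays (Mon–Fri): 19 × 5 = 95.
The 2 extra days are Tuesday, Wednesday — 2 of them qualify.
Total: 95 + 2 = 97.
Holidays: 2007-11-01 (Thu); 2007-11-13 (Tue); 2007-12-04 (Tue); 2007-12-09 (Sun); 2008-01-10 (Thu); 2008-02-07 (Thu).
5 of the 6 holidays fall on weekdays; the rest are weekends and were already excluded.
Business days: 97 − 5 = 92.

92 working days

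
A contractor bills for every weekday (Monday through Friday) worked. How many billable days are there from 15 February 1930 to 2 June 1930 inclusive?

76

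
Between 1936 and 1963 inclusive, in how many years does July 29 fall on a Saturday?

4

Day of week of July 29 in each year:
1936: Wed, 1937: Thu, 1938: Fri, 1939: Sat ✓, 1940: Mon, 1941: Tue, 1942: Wed, 1943: Thu, 1944: Sat ✓, 1945: Sun, 1946: Mon, 1947: Tue, 1948: Thu, 1949: Fri, 1950: Sat ✓, 1951: Sun, 1952: Tue, 1953: Wed, 1954: Thu, 1955: Fri, 1956: Sun, 1957: Mon, 1958: Tue, 1959: Wed, 1960: Fri, 1961: Sat ✓, 1962: Sun, 1963: Mon
Saturdays: 1939, 1944, 1950, 1961.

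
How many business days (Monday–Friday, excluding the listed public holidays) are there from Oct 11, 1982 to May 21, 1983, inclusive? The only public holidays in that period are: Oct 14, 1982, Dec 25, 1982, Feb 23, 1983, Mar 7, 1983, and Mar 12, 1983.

157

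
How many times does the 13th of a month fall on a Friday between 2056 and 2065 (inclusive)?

Friday-the-13ths by year:
2056: Oct
2057: Apr, Jul
2058: Sep, Dec
2059: Jun
2060: Feb, Aug
2061: May
2062: Jan, Oct
2063: Apr, Jul
2064: Jun
2065: Feb, Mar, Nov

17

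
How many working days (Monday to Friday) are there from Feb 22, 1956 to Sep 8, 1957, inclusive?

Feb 22, 1956 is a Wednesday.
That's 565 days from start to end, counting both.
565 = 7 × 80 + 5, so there are 80 full weeks plus 5 extra days.
Each full week contributes 5 weekdays (Mon–Fri): 80 × 5 = 400.
The 5 extra days are Wed, Thu, Fri, Sat, Sun — 3 of them qualify.
Total: 400 + 3 = 403.

403 weekdays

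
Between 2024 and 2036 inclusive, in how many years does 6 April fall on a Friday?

2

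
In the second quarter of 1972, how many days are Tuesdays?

13

1972-04-01 is a Saturday.
That's 91 days from start to end, counting both.
91 = 7 × 13, so the span is exactly 13 full weeks.
Each full week contributes one Tuesday: 13 so far.
Total: 13.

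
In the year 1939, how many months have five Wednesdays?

A month has five Wednesdays exactly when Wednesday falls within its first (length − 28) days.
Jan: 31 days, starts Sun → 5 of Sun, Mon, Tue
Feb: 28 days, starts Wed → 5 of (none)
Mar: 31 days, starts Wed → 5 of Wed, Thu, Fri ✓
Apr: 30 days, starts Sat → 5 of Sat, Sun
May: 31 days, starts Mon → 5 of Mon, Tue, Wed ✓
Jun: 30 days, starts Thu → 5 of Thu, Fri
Jul: 31 days, starts Sat → 5 of Sat, Sun, Mon
Aug: 31 days, starts Tue → 5 of Tue, Wed, Thu ✓
Sep: 30 days, starts Fri → 5 of Fri, Sat
Oct: 31 days, starts Sun → 5 of Sun, Mon, Tue
Nov: 30 days, starts Wed → 5 of Wed, Thu ✓
Dec: 31 days, starts Fri → 5 of Fri, Sat, Sun
Months with five Wednesdays: Mar, May, Aug, Nov.

4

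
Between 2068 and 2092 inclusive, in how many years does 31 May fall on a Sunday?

Day of week of May 31 in each year:
2068: Thu, 2069: Fri, 2070: Sat, 2071: Sun ✓, 2072: Tue, 2073: Wed, 2074: Thu, 2075: Fri, 2076: Sun ✓, 2077: Mon, 2078: Tue, 2079: Wed, 2080: Fri, 2081: Sat, 2082: Sun ✓, 2083: Mon, 2084: Wed, 2085: Thu, 2086: Fri, 2087: Sat, 2088: Mon, 2089: Tue, 2090: Wed, 2091: Thu, 2092: Sat
Sundays: 2071, 2076, 2082.

3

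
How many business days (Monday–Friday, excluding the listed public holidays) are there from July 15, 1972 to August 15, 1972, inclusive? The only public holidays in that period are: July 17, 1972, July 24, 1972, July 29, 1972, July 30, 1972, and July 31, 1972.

July 15, 1972 is a Saturday.
The range spans 32 days (inclusive of both endpoints).
32 = 7 × 4 + 4, so there are 4 full weeks plus 4 extra days.
Each full week contributes 5 weekdays (Mon–Fri): 4 × 5 = 20.
The 4 extra days are Sat, Sun, Mon, Tue — 2 of them qualify.
Total: 20 + 2 = 22.
Holidays: July 17, 1972 (Mon); July 24, 1972 (Mon); July 29, 1972 (Sat); July 30, 1972 (Sun); July 31, 1972 (Mon).
3 of the 5 holidays fall on weekdays; the rest are weekends and were already excluded.
Business days: 22 − 3 = 19.

19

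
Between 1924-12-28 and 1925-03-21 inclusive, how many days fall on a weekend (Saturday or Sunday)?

1924-12-28 is a Sunday.
The range spans 84 days (inclusive of both endpoints).
84 = 7 × 12, so the span is exactly 12 full weeks.
Each full week contributes 2 weekend days (Sat, Sun): 12 × 2 = 24.
Total: 24.

24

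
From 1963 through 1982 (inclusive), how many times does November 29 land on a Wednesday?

3

Day of week of November 29 in each year:
1963: Fri, 1964: Sun, 1965: Mon, 1966: Tue, 1967: Wed ✓, 1968: Fri, 1969: Sat, 1970: Sun, 1971: Mon, 1972: Wed ✓, 1973: Thu, 1974: Fri, 1975: Sat, 1976: Mon, 1977: Tue, 1978: Wed ✓, 1979: Thu, 1980: Sat, 1981: Sun, 1982: Mon
Wednesdays: 1967, 1972, 1978.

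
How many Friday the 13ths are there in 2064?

1

The 13th falls on a Friday when the month's 13th has weekday Fri.
Jan 13 is Sun; Feb 13 is Wed; Mar 13 is Thu; Apr 13 is Sun; May 13 is Tue; Jun 13 is Fri ✓; Jul 13 is Sun; Aug 13 is Wed; Sep 13 is Sat; Oct 13 is Mon; Nov 13 is Thu; Dec 13 is Sat.
Friday the 13ths: Jun.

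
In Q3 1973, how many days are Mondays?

July 1, 1973 is a Sunday.
From July 1, 1973 to September 30, 1973 is 92 days inclusive.
92 = 7 × 13 + 1, so there are 13 full weeks plus 1 extra day.
Each full week contributes one Monday: 13 so far.
The 1 extra day is Sun — none qualify.
Total: 13 + 0 = 13.

13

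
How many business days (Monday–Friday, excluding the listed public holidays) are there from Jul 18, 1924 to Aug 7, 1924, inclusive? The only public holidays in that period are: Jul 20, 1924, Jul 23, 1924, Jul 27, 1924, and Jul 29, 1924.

13

Jul 18, 1924 is a Friday.
From Jul 18, 1924 to Aug 7, 1924 is 21 days inclusive.
21 = 7 × 3, so the span is exactly 3 full weeks.
Each full week contributes 5 weekdays (Mon–Fri): 3 × 5 = 15.
Total: 15.
Holidays: Jul 20, 1924 (Sun); Jul 23, 1924 (Wed); Jul 27, 1924 (Sun); Jul 29, 1924 (Tue).
2 of the 4 holidays fall on weekdays; the rest are weekends and were already excluded.
Business days: 15 − 2 = 13.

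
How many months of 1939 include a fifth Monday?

A month has five Mondays exactly when Monday falls within its first (length − 28) days.
Jan: 31 days, starts Sun → 5 of Sun, Mon, Tue ✓
Feb: 28 days, starts Wed → 5 of (none)
Mar: 31 days, starts Wed → 5 of Wed, Thu, Fri
Apr: 30 days, starts Sat → 5 of Sat, Sun
May: 31 days, starts Mon → 5 of Mon, Tue, Wed ✓
Jun: 30 days, starts Thu → 5 of Thu, Fri
Jul: 31 days, starts Sat → 5 of Sat, Sun, Mon ✓
Aug: 31 days, starts Tue → 5 of Tue, Wed, Thu
Sep: 30 days, starts Fri → 5 of Fri, Sat
Oct: 31 days, starts Sun → 5 of Sun, Mon, Tue ✓
Nov: 30 days, starts Wed → 5 of Wed, Thu
Dec: 31 days, starts Fri → 5 of Fri, Sat, Sun
Months with five Mondays: Jan, May, Jul, Oct.

4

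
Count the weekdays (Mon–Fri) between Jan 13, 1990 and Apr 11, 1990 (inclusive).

Jan 13, 1990 is a Saturday.
That's 89 days from start to end, counting both.
89 = 7 × 12 + 5, so there are 12 full weeks plus 5 extra days.
Each full week contributes 5 weekdays (Mon–Fri): 12 × 5 = 60.
The 5 extra days are Sat, Sun, Mon, Tue, Wed — 3 of them qualify.
Total: 60 + 3 = 63.

63 weekdays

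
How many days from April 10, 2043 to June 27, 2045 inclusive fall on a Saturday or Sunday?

232

April 10, 2043 is a Friday.
The range spans 810 days (inclusive of both endpoints).
810 = 7 × 115 + 5, so there are 115 full weeks plus 5 extra days.
Each full week contributes 2 days from the set (Sat, Sun): 115 × 2 = 230.
The 5 extra days are Fri, Sat, Sun, Mon, Tue — 2 of them qualify.
Total: 230 + 2 = 232.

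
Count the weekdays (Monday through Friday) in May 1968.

23

May 1, 1968 is a Wednesday.
The range spans 31 days (inclusive of both endpoints).
31 = 7 × 4 + 3, so there are 4 full weeks plus 3 extra days.
Each full week contributes 5 weekdays (Mon–Fri): 4 × 5 = 20.
The 3 extra days are Wednesday, Thursday, Friday — 3 of them qualify.
Total: 20 + 3 = 23.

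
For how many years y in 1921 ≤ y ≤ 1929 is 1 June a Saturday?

1

Day of week of June 1 in each year:
1921: Wed, 1922: Thu, 1923: Fri, 1924: Sun, 1925: Mon, 1926: Tue, 1927: Wed, 1928: Fri, 1929: Sat ✓
Saturdays: 1929.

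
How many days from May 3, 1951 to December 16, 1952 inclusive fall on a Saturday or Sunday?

170

May 3, 1951 is a Thursday.
The range spans 594 days (inclusive of both endpoints).
594 = 7 × 84 + 6, so there are 84 full weeks plus 6 extra days.
Each full week contributes 2 days from the set (Sat, Sun): 84 × 2 = 168.
The 6 extra days are Thu, Fri, Sat, Sun, Mon, Tue — 2 of them qualify.
Total: 168 + 2 = 170.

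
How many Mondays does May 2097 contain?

2097-05-01 is a Wednesday.
The range spans 31 days (inclusive of both endpoints).
31 = 7 × 4 + 3, so there are 4 full weeks plus 3 extra days.
Each full week contributes one Monday: 4 so far.
The 3 extra days are Wednesday, Thursday, Friday — none qualify.
Total: 4 + 0 = 4.

4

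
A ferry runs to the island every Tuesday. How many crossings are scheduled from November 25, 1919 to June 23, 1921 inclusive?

November 25, 1919 is a Tuesday.
The range spans 577 days (inclusive of both endpoints).
577 = 7 × 82 + 3, so there are 82 full weeks plus 3 extra days.
Each full week contributes one Tuesday: 82 so far.
The 3 extra days are Tuesday, Wednesday, Thursday — 1 of them qualifies.
Total: 82 + 1 = 83.

83 Tuesdays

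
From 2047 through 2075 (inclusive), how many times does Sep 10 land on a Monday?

Day of week of September 10 in each year:
2047: Tue, 2048: Thu, 2049: Fri, 2050: Sat, 2051: Sun, 2052: Tue, 2053: Wed, 2054: Thu, 2055: Fri, 2056: Sun, 2057: Mon ✓, 2058: Tue, 2059: Wed, 2060: Fri, 2061: Sat, 2062: Sun, 2063: Mon ✓, 2064: Wed, 2065: Thu, 2066: Fri, 2067: Sat, 2068: Mon ✓, 2069: Tue, 2070: Wed, 2071: Thu, 2072: Sat, 2073: Sun, 2074: Mon ✓, 2075: Tue
Mondays: 2057, 2063, 2068, 2074.

4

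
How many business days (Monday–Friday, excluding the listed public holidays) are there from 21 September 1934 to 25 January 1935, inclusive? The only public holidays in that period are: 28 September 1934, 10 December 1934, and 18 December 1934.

88 business days

21 September 1934 is a Friday.
That's 127 days from start to end, counting both.
127 = 7 × 18 + 1, so there are 18 full weeks plus 1 extra day.
Each full week contributes 5 weekdays (Mon–Fri): 18 × 5 = 90.
The 1 extra day is Friday — 1 of them qualifies.
Total: 90 + 1 = 91.
Holidays: 28 September 1934 (Fri); 10 December 1934 (Mon); 18 December 1934 (Tue).
All 3 holidays fall on weekdays, so subtract 3.
Business days: 91 − 3 = 88.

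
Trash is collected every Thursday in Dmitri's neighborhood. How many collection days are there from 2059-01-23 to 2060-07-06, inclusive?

2059-01-23 is a Thursday.
The range spans 531 days (inclusive of both endpoints).
531 = 7 × 75 + 6, so there are 75 full weeks plus 6 extra days.
Each full week contributes one Thursday: 75 so far.
The 6 extra days are Thu, Fri, Sat, Sun, Mon, Tue — 1 of them qualifies.
Total: 75 + 1 = 76.

76 Thursdays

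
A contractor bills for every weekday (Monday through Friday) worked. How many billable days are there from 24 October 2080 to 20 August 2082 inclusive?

24 October 2080 is a Thursday.
From 24 October 2080 to 20 August 2082 is 666 days inclusive.
666 = 7 × 95 + 1, so there are 95 full weeks plus 1 extra day.
Each full week contributes 5 weekdays (Mon–Fri): 95 × 5 = 475.
The 1 extra day is Thursday — 1 of them qualifies.
Total: 475 + 1 = 476.

476 weekdays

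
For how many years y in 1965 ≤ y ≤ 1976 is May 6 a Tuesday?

2

Day of week of May 6 in each year:
1965: Thu, 1966: Fri, 1967: Sat, 1968: Mon, 1969: Tue ✓, 1970: Wed, 1971: Thu, 1972: Sat, 1973: Sun, 1974: Mon, 1975: Tue ✓, 1976: Thu
Tuesdays: 1969, 1975.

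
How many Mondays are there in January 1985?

4

1985-01-01 is a Tuesday.
From 1985-01-01 to 1985-01-31 is 31 days inclusive.
31 = 7 × 4 + 3, so there are 4 full weeks plus 3 extra days.
Each full week contributes one Monday: 4 so far.
The 3 extra days are Tuesday, Wednesday, Thursday — none qualify.
Total: 4 + 0 = 4.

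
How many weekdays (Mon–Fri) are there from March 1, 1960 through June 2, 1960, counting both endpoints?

March 1, 1960 is a Tuesday.
The range spans 94 days (inclusive of both endpoints).
94 = 7 × 13 + 3, so there are 13 full weeks plus 3 extra days.
Each full week contributes 5 weekdays (Mon–Fri): 13 × 5 = 65.
The 3 extra days are Tuesday, Wednesday, Thursday — 3 of them qualify.
Total: 65 + 3 = 68.

68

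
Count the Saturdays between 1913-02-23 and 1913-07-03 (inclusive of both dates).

18 Saturdays

1913-02-23 is a Sunday.
That's 131 days from start to end, counting both.
131 = 7 × 18 + 5, so there are 18 full weeks plus 5 extra days.
Each full week contributes one Saturday: 18 so far.
The 5 extra days are Sun, Mon, Tue, Wed, Thu — none qualify.
Total: 18 + 0 = 18.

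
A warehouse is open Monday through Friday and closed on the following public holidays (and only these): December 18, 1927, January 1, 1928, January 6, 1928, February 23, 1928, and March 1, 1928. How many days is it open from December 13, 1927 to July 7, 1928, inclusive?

December 13, 1927 is a Tuesday.
That's 208 days from start to end, counting both.
208 = 7 × 29 + 5, so there are 29 full weeks plus 5 extra days.
Each full week contributes 5 weekdays (Mon–Fri): 29 × 5 = 145.
The 5 extra days are Tue, Wed, Thu, Fri, Sat — 4 of them qualify.
Total: 145 + 4 = 149.
Holidays: December 18, 1927 (Sun); January 1, 1928 (Sun); January 6, 1928 (Fri); February 23, 1928 (Thu); March 1, 1928 (Thu).
3 of the 5 holidays fall on weekdays; the rest are weekends and were already excluded.
Business days: 149 − 3 = 146.

146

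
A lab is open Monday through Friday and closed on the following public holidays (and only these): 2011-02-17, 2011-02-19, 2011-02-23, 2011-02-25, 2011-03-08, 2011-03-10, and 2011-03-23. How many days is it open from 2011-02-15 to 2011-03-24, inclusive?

2011-02-15 is a Tuesday.
The range spans 38 days (inclusive of both endpoints).
38 = 7 × 5 + 3, so there are 5 full weeks plus 3 extra days.
Each full week contributes 5 weekdays (Mon–Fri): 5 × 5 = 25.
The 3 extra days are Tue, Wed, Thu — 3 of them qualify.
Total: 25 + 3 = 28.
Holidays: 2011-02-17 (Thu); 2011-02-19 (Sat); 2011-02-23 (Wed); 2011-02-25 (Fri); 2011-03-08 (Tue); 2011-03-10 (Thu); 2011-03-23 (Wed).
6 of the 7 holidays fall on weekdays; the rest are weekends and were already excluded.
Business days: 28 − 6 = 22.

22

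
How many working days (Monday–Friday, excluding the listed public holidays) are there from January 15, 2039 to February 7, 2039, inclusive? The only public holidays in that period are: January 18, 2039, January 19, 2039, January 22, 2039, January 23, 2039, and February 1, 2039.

January 15, 2039 is a Saturday.
From January 15, 2039 to February 7, 2039 is 24 days inclusive.
24 = 7 × 3 + 3, so there are 3 full weeks plus 3 extra days.
Each full week contributes 5 weekdays (Mon–Fri): 3 × 5 = 15.
The 3 extra days are Sat, Sun, Mon — 1 of them qualifies.
Total: 15 + 1 = 16.
Holidays: January 18, 2039 (Tue); January 19, 2039 (Wed); January 22, 2039 (Sat); January 23, 2039 (Sun); February 1, 2039 (Tue).
3 of the 5 holidays fall on weekdays; the rest are weekends and were already excluded.
Business days: 16 − 3 = 13.

13 working days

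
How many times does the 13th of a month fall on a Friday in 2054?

The 13th falls on a Friday when the month's 13th has weekday Fri.
Jan 13 is Tue; Feb 13 is Fri ✓; Mar 13 is Fri ✓; Apr 13 is Mon; May 13 is Wed; Jun 13 is Sat; Jul 13 is Mon; Aug 13 is Thu; Sep 13 is Sun; Oct 13 is Tue; Nov 13 is Fri ✓; Dec 13 is Sun.
Friday the 13ths: Feb, Mar, Nov.

3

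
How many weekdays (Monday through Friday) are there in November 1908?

21

November 1, 1908 is a Sunday.
From November 1, 1908 to November 30, 1908 is 30 days inclusive.
30 = 7 × 4 + 2, so there are 4 full weeks plus 2 extra days.
Each full week contributes 5 weekdays (Mon–Fri): 4 × 5 = 20.
The 2 extra days are Sun, Mon — 1 of them qualifies.
Total: 20 + 1 = 21.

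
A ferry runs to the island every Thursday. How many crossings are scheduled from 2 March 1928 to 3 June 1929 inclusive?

2 March 1928 is a Friday.
That's 459 days from start to end, counting both.
459 = 7 × 65 + 4, so there are 65 full weeks plus 4 extra days.
Each full week contributes one Thursday: 65 so far.
The 4 extra days are Fri, Sat, Sun, Mon — none qualify.
Total: 65 + 0 = 65.

65 Thursdays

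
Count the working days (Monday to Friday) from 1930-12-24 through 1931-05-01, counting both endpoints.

93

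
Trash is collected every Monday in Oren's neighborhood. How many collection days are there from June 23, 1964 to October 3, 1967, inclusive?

171

June 23, 1964 is a Tuesday.
That's 1198 days from start to end, counting both.
1198 = 7 × 171 + 1, so there are 171 full weeks plus 1 extra day.
Each full week contributes one Monday: 171 so far.
The 1 extra day is Tue — none qualify.
Total: 171 + 0 = 171.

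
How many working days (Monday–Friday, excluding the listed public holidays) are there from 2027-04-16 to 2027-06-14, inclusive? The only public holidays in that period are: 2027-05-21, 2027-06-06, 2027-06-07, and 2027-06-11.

39

2027-04-16 is a Friday.
The range spans 60 days (inclusive of both endpoints).
60 = 7 × 8 + 4, so there are 8 full weeks plus 4 extra days.
Each full week contributes 5 weekdays (Mon–Fri): 8 × 5 = 40.
The 4 extra days are Friday, Saturday, Sunday, Monday — 2 of them qualify.
Total: 40 + 2 = 42.
Holidays: 2027-05-21 (Fri); 2027-06-06 (Sun); 2027-06-07 (Mon); 2027-06-11 (Fri).
3 of the 4 holidays fall on weekdays; the rest are weekends and were already excluded.
Business days: 42 − 3 = 39.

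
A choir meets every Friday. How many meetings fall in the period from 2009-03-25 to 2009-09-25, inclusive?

27 Fridays

2009-03-25 is a Wednesday.
The range spans 185 days (inclusive of both endpoints).
185 = 7 × 26 + 3, so there are 26 full weeks plus 3 extra days.
Each full week contributes one Friday: 26 so far.
The 3 extra days are Wed, Thu, Fri — 1 of them qualifies.
Total: 26 + 1 = 27.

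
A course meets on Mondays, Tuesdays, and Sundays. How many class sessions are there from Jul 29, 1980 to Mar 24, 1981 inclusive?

103

Jul 29, 1980 is a Tuesday.
The range spans 239 days (inclusive of both endpoints).
239 = 7 × 34 + 1, so there are 34 full weeks plus 1 extra day.
Each full week contributes 3 days from the set (Mon, Tue, Sun): 34 × 3 = 102.
The 1 extra day is Tue — 1 of them qualifies.
Total: 102 + 1 = 103.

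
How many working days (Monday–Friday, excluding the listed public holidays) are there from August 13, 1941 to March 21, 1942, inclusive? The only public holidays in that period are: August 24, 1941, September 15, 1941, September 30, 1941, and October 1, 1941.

155 working days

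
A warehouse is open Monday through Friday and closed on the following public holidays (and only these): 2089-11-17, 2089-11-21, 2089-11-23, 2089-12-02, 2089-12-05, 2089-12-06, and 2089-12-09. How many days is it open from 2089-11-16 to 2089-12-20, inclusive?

2089-11-16 is a Wednesday.
That's 35 days from start to end, counting both.
35 = 7 × 5, so the span is exactly 5 full weeks.
Each full week contributes 5 weekdays (Mon–Fri): 5 × 5 = 25.
Total: 25.
Holidays: 2089-11-17 (Thu); 2089-11-21 (Mon); 2089-11-23 (Wed); 2089-12-02 (Fri); 2089-12-05 (Mon); 2089-12-06 (Tue); 2089-12-09 (Fri).
All 7 holidays fall on weekdays, so subtract 7.
Business days: 25 − 7 = 18.

18 business days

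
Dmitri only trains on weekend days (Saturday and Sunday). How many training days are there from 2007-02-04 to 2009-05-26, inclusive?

2007-02-04 is a Sunday.
That's 843 days from start to end, counting both.
843 = 7 × 120 + 3, so there are 120 full weeks plus 3 extra days.
Each full week contributes 2 weekend days (Sat, Sun): 120 × 2 = 240.
The 3 extra days are Sunday, Monday, Tuesday — 1 of them qualifies.
Total: 240 + 1 = 241.

241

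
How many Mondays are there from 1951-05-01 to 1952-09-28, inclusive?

73

1951-05-01 is a Tuesday.
From 1951-05-01 to 1952-09-28 is 517 days inclusive.
517 = 7 × 73 + 6, so there are 73 full weeks plus 6 extra days.
Each full week contributes one Monday: 73 so far.
The 6 extra days are Tuesday, Wednesday, Thursday, Friday, Saturday, Sunday — none qualify.
Total: 73 + 0 = 73.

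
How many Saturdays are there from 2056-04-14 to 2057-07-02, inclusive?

64

2056-04-14 is a Friday.
The range spans 445 days (inclusive of both endpoints).
445 = 7 × 63 + 4, so there are 63 full weeks plus 4 extra days.
Each full week contributes one Saturday: 63 so far.
The 4 extra days are Fri, Sat, Sun, Mon — 1 of them qualifies.
Total: 63 + 1 = 64.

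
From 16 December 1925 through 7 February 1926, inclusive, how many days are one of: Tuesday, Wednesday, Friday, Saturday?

31

16 December 1925 is a Wednesday.
From 16 December 1925 to 7 February 1926 is 54 days inclusive.
54 = 7 × 7 + 5, so there are 7 full weeks plus 5 extra days.
Each full week contributes 4 days from the set (Tue, Wed, Fri, Sat): 7 × 4 = 28.
The 5 extra days are Wed, Thu, Fri, Sat, Sun — 3 of them qualify.
Total: 28 + 3 = 31.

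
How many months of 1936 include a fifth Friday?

A month has five Fridays exactly when Friday falls within its first (length − 28) days.
Jan: 31 days, starts Wed → 5 of Wed, Thu, Fri ✓
Feb: 29 days, starts Sat → 5 of Sat
Mar: 31 days, starts Sun → 5 of Sun, Mon, Tue
Apr: 30 days, starts Wed → 5 of Wed, Thu
May: 31 days, starts Fri → 5 of Fri, Sat, Sun ✓
Jun: 30 days, starts Mon → 5 of Mon, Tue
Jul: 31 days, starts Wed → 5 of Wed, Thu, Fri ✓
Aug: 31 days, starts Sat → 5 of Sat, Sun, Mon
Sep: 30 days, starts Tue → 5 of Tue, Wed
Oct: 31 days, starts Thu → 5 of Thu, Fri, Sat ✓
Nov: 30 days, starts Sun → 5 of Sun, Mon
Dec: 31 days, starts Tue → 5 of Tue, Wed, Thu
Months with five Fridays: Jan, May, Jul, Oct.

4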